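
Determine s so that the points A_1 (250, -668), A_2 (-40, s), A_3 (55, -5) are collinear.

Collinearity: (A_2 − A_1) must be parallel to (A_3 − A_1) = (-195, 663).
Cross-multiplying the components: (s − (-668))·(-195) = (-290)·(663).
Solving gives s = 318.

318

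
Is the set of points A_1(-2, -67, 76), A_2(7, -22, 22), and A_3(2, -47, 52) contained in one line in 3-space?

A_1A_2 = (9, 45, -54), A_1A_3 = (4, 20, -24).
Each component of A_1A_3 is 4/9 times the corresponding component of A_1A_2, so A_1A_3 = 4/9·A_1A_2 and the points are collinear.

Yes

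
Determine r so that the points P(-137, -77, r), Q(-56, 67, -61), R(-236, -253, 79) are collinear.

2

Direction QR = (-180, -320, 140). From the x-coordinate of P, the parameter along the line is τ = (-137 − (-56))/(-180) = 9/20.
Then r = (-61) + 9/20·(140) = 2.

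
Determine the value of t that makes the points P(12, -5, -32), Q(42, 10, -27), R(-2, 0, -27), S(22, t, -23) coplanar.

Coplanarity ⇔ det[PQ; PR; PS] = 0.
Expanding, this is linear in t: (-220)t + (2640) = 0.
So t = 12.

12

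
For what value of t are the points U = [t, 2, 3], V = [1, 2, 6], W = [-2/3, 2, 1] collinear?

Direction VW = (-5/3, 0, -5). From the z-coordinate of U, the parameter along the line is τ = (3 − 6)/(-5) = 3/5.
Then t = 1 + 3/5·(-5/3) = 0.

0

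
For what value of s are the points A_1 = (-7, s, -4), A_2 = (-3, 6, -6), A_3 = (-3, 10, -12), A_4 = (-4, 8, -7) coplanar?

Coplanarity ⇔ det[A_1A_2; A_1A_3; A_1A_4] = 0.
Expanding, this is linear in s: (-6)s + (60) = 0.
So s = 10.

10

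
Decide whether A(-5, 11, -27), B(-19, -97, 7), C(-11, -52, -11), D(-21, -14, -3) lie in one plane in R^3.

No

With A as base: AB = (-14, -108, 34), AC = (-6, -63, 16), AD = (-16, -25, 24).
AC × AD = (-1112, -112, -858).
AB · (AC × AD) = -1508.
Since -1508 ≠ 0, the four points are not coplanar.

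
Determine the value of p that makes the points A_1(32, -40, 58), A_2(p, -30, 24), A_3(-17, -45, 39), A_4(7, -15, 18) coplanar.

-14

Normal to plane A_1A_3A_4: n = (675, -1485, -1350); plane equation n·P = 2700.
Requiring n·A_2 = 2700: (675)p + (12150) = 2700.
So p = -14.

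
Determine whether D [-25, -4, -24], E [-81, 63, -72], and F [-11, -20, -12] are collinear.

No

DE = (-56, 67, -48), DF = (14, -16, 12).
Comparing components 2 and 3: (67)(12) − (-48)(-16) = 36 ≠ 0, so DE and DF are not parallel and the points are not collinear.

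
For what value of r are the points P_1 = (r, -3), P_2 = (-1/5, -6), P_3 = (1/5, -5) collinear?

1

Collinearity: (P_1 − P_2) must be parallel to (P_3 − P_2) = (2/5, 1).
Cross-multiplying the components: (r − (-1/5))·(1) = (3)·(2/5).
Solving gives r = 1.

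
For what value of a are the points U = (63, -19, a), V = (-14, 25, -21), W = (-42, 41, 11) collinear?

Direction VW = (-28, 16, 32). From the x-coordinate of U, the parameter along the line is τ = (63 − (-14))/(-28) = -11/4.
Then a = (-21) + (-11/4)·(32) = -109.

-109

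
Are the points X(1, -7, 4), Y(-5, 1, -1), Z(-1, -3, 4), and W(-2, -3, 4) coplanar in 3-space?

The four points are coplanar iff the 3×3 determinant with rows XY, XZ, XW is zero.
Rows: (-6, 8, -5), (-2, 4, 0), (-3, 4, 0).
Expanding along the first row: (-6)(0) − (8)(0) + (-5)(4) = -20.
Nonzero ⇒ not coplanar.

No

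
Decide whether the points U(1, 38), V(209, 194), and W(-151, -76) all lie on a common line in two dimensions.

Yes

UV = (208, 156), UW = (-152, -114).
Checking proportionality: UW = -19/26·UV, so the vectors are parallel and the points are collinear.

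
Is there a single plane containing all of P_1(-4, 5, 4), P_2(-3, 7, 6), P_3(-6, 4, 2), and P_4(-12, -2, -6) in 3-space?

Yes

With P_1 as base: P_1P_2 = (1, 2, 2), P_1P_3 = (-2, -1, -2), P_1P_4 = (-8, -7, -10).
P_1P_3 × P_1P_4 = (-4, -4, 6).
P_1P_2 · (P_1P_3 × P_1P_4) = 0.
The scalar triple product vanishes, so the four points are coplanar.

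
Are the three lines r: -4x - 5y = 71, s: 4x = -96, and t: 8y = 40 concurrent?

Yes

Intersecting r and s: solving the 2×2 system gives (x, y) = (-24, 5).
Substitute into t: (0)(-24) + (8)(5) = 40.
This equals 40, so (-24, 5) lies on all three lines and they are concurrent.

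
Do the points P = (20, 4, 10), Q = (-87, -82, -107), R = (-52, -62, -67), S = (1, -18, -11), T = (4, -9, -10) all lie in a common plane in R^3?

The plane through P, Q, R has normal n = PQ × PR = (-1100, 185, 870) and equation n·X = -12560.
Checking the remaining points: n·S = -14000, n·T = -14765.
Since n·S = -14000 ≠ -12560, S is off the plane and the points are not all coplanar.

No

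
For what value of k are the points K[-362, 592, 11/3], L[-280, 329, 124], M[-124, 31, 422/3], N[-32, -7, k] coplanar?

6

The points are coplanar iff KL · (KM × KN) = 0.
Expanding, this is linear in k: (16592)k + (-99552) = 0.
So k = 6.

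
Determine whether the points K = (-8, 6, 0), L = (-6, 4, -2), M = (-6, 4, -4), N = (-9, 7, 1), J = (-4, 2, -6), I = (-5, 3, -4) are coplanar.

Yes

The plane through K, L, M has normal n = KL × KM = (4, 4, 0) and equation n·P = -8.
Checking the remaining points: n·N = -8, n·J = -8, n·I = -8.
All equal -8, so all 6 points lie in one plane.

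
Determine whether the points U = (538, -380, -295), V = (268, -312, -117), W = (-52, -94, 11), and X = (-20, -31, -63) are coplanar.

No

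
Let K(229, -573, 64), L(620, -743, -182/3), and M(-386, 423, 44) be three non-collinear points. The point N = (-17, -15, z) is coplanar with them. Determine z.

Coplanarity requires KL · (KM × KN) = 0.
KL = (391, -170, -374/3), KM = (-615, 996, -20); the triple product is linear in z with coefficient 284886 and constant term -2469012.
Setting it to zero: z = 26/3.

26/3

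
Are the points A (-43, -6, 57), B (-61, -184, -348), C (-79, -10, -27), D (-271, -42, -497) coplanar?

Yes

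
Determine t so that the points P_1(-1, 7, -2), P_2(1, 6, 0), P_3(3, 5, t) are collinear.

2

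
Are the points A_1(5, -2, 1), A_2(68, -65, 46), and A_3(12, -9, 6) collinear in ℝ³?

Yes

A_1A_2 = (63, -63, 45), A_1A_3 = (7, -7, 5).
A_1A_2 × A_1A_3 = (0, 0, 0).
The cross product vanishes, so the three points are collinear.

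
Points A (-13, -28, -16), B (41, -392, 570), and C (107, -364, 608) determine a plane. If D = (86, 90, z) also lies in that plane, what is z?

The plane through A, B, C has equation −30240x + 36624y + 25536z = -1040928.
Substituting D: (25536)z + (695520) = -1040928, so z = -68.

-68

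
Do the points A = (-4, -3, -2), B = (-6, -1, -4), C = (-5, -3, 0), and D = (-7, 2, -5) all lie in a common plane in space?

No

With A as base: AB = (-2, 2, -2), AC = (-1, 0, 2), AD = (-3, 5, -3).
AC × AD = (-10, -9, -5).
AB · (AC × AD) = 12.
Since 12 ≠ 0, the four points are not coplanar.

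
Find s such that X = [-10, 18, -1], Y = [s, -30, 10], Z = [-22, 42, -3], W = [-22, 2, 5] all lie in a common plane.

Coplanarity ⇔ det[XY; XZ; XW] = 0.
Expanding, this is linear in s: (112)s + (1792) = 0.
So s = -16.

-16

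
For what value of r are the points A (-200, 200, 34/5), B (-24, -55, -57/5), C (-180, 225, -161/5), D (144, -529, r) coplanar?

Normal to plane ABC: n = (10400, 6500, 9500); plane equation n·P = -715400.
Requiring n·D = -715400: (9500)r + (-1940900) = -715400.
So r = 129.

129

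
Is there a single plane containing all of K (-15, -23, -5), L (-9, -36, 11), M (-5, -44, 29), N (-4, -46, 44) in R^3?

The four points are coplanar iff the 3×3 determinant with rows KL, KM, KN is zero.
Rows: (6, -13, 16), (10, -21, 34), (11, -23, 49).
Expanding along the first row: (6)(-247) − (-13)(116) + (16)(1) = 42.
Nonzero ⇒ not coplanar.

No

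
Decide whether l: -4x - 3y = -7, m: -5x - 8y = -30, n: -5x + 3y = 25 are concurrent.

Intersecting l and m: solving the 2×2 system gives (x, y) = (-2, 5).
Substitute into n: (-5)(-2) + (3)(5) = 25.
This equals 25, so (-2, 5) lies on all three lines and they are concurrent.

Yes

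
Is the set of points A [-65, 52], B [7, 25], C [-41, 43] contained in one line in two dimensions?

Yes

AB = (72, -27), AC = (24, -9).
Twice the signed area of △ABC is (72)(-9) − (-27)(24) = 0.
The triangle is degenerate (zero area), so the points are collinear.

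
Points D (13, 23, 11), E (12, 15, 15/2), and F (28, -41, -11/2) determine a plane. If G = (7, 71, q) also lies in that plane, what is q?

The plane through D, E, F has equation −92x − 69y + 184z = -759.
Substituting G: (184)q + (-5543) = -759, so q = 26.

26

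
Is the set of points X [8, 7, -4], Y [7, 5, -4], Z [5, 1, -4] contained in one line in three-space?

Yes

XY = (-1, -2, 0), XZ = (-3, -6, 0).
XY × XZ = (0, 0, 0).
The cross product vanishes, so the three points are collinear.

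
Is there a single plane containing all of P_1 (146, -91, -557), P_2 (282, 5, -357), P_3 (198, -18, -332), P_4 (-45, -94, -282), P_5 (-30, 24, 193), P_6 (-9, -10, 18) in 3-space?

No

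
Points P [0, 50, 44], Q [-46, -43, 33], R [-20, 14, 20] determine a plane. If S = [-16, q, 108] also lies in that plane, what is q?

2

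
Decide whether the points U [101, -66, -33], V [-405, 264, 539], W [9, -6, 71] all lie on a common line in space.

Yes

UV = (-506, 330, 572), UW = (-92, 60, 104).
Each component of UW is 2/11 times the corresponding component of UV, so UW = 2/11·UV and the points are collinear.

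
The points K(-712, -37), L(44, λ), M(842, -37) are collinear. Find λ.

-37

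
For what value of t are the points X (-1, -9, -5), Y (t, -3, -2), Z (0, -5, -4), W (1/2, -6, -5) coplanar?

-1

Normal to plane XZW: n = (-3, 3/2, -3); plane equation n·P = 9/2.
Requiring n·Y = 9/2: (-3)t + (3/2) = 9/2.
So t = -1.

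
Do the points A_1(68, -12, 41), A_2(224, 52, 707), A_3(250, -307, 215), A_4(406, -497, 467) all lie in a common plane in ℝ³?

No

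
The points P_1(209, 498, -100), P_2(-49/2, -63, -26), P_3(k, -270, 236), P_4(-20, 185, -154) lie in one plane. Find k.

265/2

Normal to plane P_1P_2P_4: n = (53456, -29555, -110767/2); plane equation n·P = 1992264.
Requiring n·P_3 = 1992264: (53456)k + (-5090656) = 1992264.
So k = 265/2.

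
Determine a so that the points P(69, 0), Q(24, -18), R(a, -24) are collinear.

9

Collinearity: (R − P) must be parallel to (Q − P) = (-45, -18).
Cross-multiplying the components: (a − 69)·(-18) = (-24)·(-45).
Solving gives a = 9.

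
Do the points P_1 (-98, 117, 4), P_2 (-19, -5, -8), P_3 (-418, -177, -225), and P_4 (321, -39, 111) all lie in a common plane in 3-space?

No

A normal to the plane through P_1, P_2, P_3 is n = P_1P_2 × P_1P_3 = (24410, 21931, -62266).
The plane has equation n·P = -75317. For P_4: n·P_4 = 68775.
68775 ≠ -75317, so P_4 is off the plane.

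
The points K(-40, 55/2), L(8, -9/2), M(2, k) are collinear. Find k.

-1/2

The three points are collinear iff det[KL; KM] = 0.
This determinant is linear in k: (48)k + (24) = 0, so k = -1/2.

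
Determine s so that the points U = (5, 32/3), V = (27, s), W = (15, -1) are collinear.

-15

The three points are collinear iff det[UV; UW] = 0.
This determinant is linear in s: (-10)s + (-150) = 0, so s = -15.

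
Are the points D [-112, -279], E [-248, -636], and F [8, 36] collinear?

DE = (-136, -357), DF = (120, 315).
det[DE; DF] = (-136)(315) − (-357)(120) = 0.
The determinant is zero, so the points are collinear.

Yes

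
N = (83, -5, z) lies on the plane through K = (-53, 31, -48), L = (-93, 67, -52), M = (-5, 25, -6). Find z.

52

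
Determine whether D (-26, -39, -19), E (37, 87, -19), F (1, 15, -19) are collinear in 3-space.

DE = (63, 126, 0), DF = (27, 54, 0).
DE × DF = (0, 0, 0).
The cross product vanishes, so the three points are collinear.

Yes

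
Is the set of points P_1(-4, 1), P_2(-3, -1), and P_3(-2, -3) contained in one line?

P_1P_2 = (1, -2), P_1P_3 = (2, -4).
Checking proportionality: P_1P_3 = 2·P_1P_2, so the vectors are parallel and the points are collinear.

Yes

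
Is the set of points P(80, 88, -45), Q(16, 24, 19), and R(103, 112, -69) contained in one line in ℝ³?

No

PQ = (-64, -64, 64), PR = (23, 24, -24).
Comparing components 3 and 1: (64)(23) − (-64)(-24) = -64 ≠ 0, so PQ and PR are not parallel and the points are not collinear.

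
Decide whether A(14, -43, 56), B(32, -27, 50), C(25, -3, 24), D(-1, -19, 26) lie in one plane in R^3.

Yes

With A as base: AB = (18, 16, -6), AC = (11, 40, -32), AD = (-15, 24, -30).
AC × AD = (-432, 810, 864).
AB · (AC × AD) = 0.
The scalar triple product vanishes, so the four points are coplanar.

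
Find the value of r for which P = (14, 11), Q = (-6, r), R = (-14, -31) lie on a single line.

-19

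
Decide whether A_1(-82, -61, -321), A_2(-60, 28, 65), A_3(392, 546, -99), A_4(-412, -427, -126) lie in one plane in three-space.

The four points are coplanar iff the 3×3 determinant with rows A_1A_2, A_1A_3, A_1A_4 is zero.
Rows: (22, 89, 386), (474, 607, 222), (-330, -366, 195).
Expanding along the first row: (22)(199617) − (89)(165690) + (386)(26826) = 0.
Zero determinant ⇒ coplanar.

Yes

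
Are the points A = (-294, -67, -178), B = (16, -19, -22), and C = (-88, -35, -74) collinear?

AB = (310, 48, 156), AC = (206, 32, 104).
AB × AC = (0, -104, 32).
The cross product is nonzero, so the points do not lie on one line.

No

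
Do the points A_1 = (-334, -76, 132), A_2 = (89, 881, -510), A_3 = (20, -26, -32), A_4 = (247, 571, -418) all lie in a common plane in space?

A normal to the plane through A_1, A_2, A_3 is n = A_1A_2 × A_1A_3 = (-124848, -157896, -317628).
The plane has equation n·P = 11772432. For A_4: n·A_4 = 11772432.
Equal, so A_4 lies in the plane and all four are coplanar.

Yes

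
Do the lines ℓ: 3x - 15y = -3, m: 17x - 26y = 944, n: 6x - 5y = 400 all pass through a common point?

Intersecting ℓ and m: solving the 2×2 system gives (x, y) = (4746/59, 961/59).
Substitute into n: (6)(4746/59) + (-5)(961/59) = 23671/59.
But n requires 400 ≠ 23671/59, so the three lines have no common point.

No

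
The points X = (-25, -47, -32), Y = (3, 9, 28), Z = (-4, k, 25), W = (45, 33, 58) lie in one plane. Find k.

7

Normal to plane XYW: n = (240, 1680, -1680); plane equation n·P = -31200.
Requiring n·Z = -31200: (1680)k + (-42960) = -31200.
So k = 7.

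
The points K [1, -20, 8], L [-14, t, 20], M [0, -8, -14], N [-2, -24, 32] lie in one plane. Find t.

8

The points are coplanar iff KL · (KM × KN) = 0.
Expanding, this is linear in t: (90)t + (-720) = 0.
So t = 8.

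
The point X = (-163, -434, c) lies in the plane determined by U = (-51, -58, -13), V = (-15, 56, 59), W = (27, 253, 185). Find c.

-251

A normal to the plane is n = UV × UW = (180, -1512, 2304).
X lies in the plane iff n · UX = 0.
This gives (2304)c + (578304) = 0, so c = -251.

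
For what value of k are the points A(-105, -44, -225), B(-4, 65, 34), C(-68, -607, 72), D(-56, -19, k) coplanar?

-90

The points are coplanar iff AB · (AC × AD) = 0.
Expanding, this is linear in k: (-60896)k + (-5480640) = 0.
So k = -90.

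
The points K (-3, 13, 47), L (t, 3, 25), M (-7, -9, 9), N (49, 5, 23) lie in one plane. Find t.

20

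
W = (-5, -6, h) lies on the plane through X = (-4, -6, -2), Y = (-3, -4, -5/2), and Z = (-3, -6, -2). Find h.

A normal to the plane is n = XY × XZ = (0, -1/2, -2).
W lies in the plane iff n · XW = 0.
This gives (-2)h + (-4) = 0, so h = -2.

-2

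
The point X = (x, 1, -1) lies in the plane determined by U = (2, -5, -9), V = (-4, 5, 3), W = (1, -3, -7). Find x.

Coplanarity requires UV · (UW × UX) = 0.
UV = (-6, 10, 12), UW = (-1, 2, 2); the triple product is linear in x with coefficient -4 and constant term -8.
Setting it to zero: x = -2.

-2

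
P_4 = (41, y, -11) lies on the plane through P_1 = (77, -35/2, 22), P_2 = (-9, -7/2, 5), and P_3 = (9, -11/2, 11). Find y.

The plane through P_1, P_2, P_3 has equation 50x + 210y − 80z = -1585.
Substituting P_4: (210)y + (2930) = -1585, so y = -43/2.

-43/2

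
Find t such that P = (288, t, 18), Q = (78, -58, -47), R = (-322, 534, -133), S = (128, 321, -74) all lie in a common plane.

The points are coplanar iff PQ · (PR × PS) = 0.
Expanding, this is linear in t: (15100)t + (9165700) = 0.
So t = -607.

-607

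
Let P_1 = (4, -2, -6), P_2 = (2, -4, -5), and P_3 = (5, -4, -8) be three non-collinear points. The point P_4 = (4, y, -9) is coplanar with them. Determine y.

-8

A normal to the plane is n = P_1P_2 × P_1P_3 = (6, -3, 6).
P_4 lies in the plane iff n · P_1P_4 = 0.
This gives (-3)y + (-24) = 0, so y = -8.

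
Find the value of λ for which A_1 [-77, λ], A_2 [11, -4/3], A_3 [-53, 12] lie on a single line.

The three points are collinear iff det[A_1A_2; A_1A_3] = 0.
This determinant is linear in λ: (-64)λ + (1088) = 0, so λ = 17.

17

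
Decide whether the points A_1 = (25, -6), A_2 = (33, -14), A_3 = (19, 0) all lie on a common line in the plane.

Yes

A_1A_2 = (8, -8), A_1A_3 = (-6, 6).
Checking proportionality: A_1A_3 = -3/4·A_1A_2, so the vectors are parallel and the points are collinear.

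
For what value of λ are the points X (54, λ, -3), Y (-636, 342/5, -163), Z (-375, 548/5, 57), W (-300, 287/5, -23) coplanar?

The points are coplanar iff XY · (XZ × XW) = 0.
Expanding, this is linear in λ: (-37380)λ + (-418656) = 0.
So λ = -56/5.

-56/5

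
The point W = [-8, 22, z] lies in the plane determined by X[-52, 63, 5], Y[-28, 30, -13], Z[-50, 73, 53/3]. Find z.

-19/3

Coplanarity requires XY · (XZ × XW) = 0.
XY = (24, -33, -18), XZ = (2, 10, 38/3); the triple product is linear in z with coefficient 306 and constant term 1938.
Setting it to zero: z = -19/3.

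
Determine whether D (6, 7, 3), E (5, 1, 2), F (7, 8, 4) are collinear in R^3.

No

DE = (-1, -6, -1), DF = (1, 1, 1).
DE × DF = (-5, 0, 5).
The cross product is nonzero, so the points do not lie on one line.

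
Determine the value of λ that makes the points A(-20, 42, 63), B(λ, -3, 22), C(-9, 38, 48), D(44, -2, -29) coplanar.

4

Coplanarity ⇔ det[AB; AC; AD] = 0.
Expanding, this is linear in λ: (-292)λ + (1168) = 0.
So λ = 4.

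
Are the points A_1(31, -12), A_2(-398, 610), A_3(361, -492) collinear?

A_1A_2 = (-429, 622), A_1A_3 = (330, -480).
If collinear, A_1A_3 would be a scalar multiple of A_1A_2. But (-429)·(-480) ≠ (622)·(330) (difference 660), so they are not parallel; the points are not collinear.

No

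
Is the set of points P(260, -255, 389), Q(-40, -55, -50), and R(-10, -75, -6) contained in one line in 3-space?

No

PQ = (-300, 200, -439), PR = (-270, 180, -395).
PQ × PR = (20, 30, 0).
The cross product is nonzero, so the points do not lie on one line.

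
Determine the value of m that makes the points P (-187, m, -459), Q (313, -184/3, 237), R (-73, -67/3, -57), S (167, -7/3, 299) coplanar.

-274/3

The points are coplanar iff PQ · (PR × PS) = 0.
Expanding, this is linear in m: (-66856)m + (-18318544/3) = 0.
So m = -274/3.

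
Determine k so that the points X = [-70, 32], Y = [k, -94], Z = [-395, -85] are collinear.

Collinearity: (Y − X) must be parallel to (Z − X) = (-325, -117).
Cross-multiplying the components: (k − (-70))·(-117) = (-126)·(-325).
Solving gives k = -420.

-420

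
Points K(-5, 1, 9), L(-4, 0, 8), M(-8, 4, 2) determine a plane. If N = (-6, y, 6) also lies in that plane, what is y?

2

The plane through K, L, M has equation 10x + 10y = -40.
Substituting N: (10)y + (-60) = -40, so y = 2.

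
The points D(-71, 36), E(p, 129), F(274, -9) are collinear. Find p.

Collinearity: (E − D) must be parallel to (F − D) = (345, -45).
Cross-multiplying the components: (p − (-71))·(-45) = (93)·(345).
Solving gives p = -784.

-784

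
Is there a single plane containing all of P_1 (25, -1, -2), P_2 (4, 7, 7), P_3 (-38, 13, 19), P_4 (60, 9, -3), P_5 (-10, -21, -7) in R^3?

The plane through P_1, P_2, P_3 has normal n = P_1P_2 × P_1P_3 = (42, -126, 210) and equation n·P = 756.
Checking the remaining points: n·P_4 = 756, n·P_5 = 756.
All equal 756, so all 5 points lie in one plane.

Yes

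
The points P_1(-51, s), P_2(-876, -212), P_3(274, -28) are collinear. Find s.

Collinearity: (P_1 − P_2) must be parallel to (P_3 − P_2) = (1150, 184).
Cross-multiplying the components: (s − (-212))·(1150) = (825)·(184).
Solving gives s = -80.

-80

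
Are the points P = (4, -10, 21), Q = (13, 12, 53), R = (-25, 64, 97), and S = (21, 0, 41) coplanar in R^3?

No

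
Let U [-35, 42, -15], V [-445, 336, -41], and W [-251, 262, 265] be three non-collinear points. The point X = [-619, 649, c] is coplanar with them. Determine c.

The plane through U, V, W has equation 88040x + 120416y − 26696z = 2376512.
Substituting X: (-26696)c + (23653224) = 2376512, so c = 797.

797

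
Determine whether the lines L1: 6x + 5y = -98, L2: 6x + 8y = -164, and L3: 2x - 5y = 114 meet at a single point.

Intersecting L1 and L2: solving the 2×2 system gives (x, y) = (2, -22).
Substitute into L3: (2)(2) + (-5)(-22) = 114.
This equals 114, so (2, -22) lies on all three lines and they are concurrent.

Yes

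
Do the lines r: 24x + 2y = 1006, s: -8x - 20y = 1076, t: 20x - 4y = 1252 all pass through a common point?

Yes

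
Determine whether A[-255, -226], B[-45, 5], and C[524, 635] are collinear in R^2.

No

AB = (210, 231), AC = (779, 861).
det[AB; AC] = (210)(861) − (231)(779) = 861.
The determinant is nonzero, so they are not collinear.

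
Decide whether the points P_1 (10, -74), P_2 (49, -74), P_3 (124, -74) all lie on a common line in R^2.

P_1P_2 = (39, 0), P_1P_3 = (114, 0).
Twice the signed area of △P_1P_2P_3 is (39)(0) − (0)(114) = 0.
The triangle is degenerate (zero area), so the points are collinear.

Yes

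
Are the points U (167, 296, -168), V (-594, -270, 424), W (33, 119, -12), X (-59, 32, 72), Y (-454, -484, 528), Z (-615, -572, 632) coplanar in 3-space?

Yes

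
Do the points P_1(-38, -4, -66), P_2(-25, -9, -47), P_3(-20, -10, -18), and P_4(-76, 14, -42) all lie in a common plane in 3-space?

The four points are coplanar iff the 3×3 determinant with rows P_1P_2, P_1P_3, P_1P_4 is zero.
Rows: (13, -5, 19), (18, -6, 48), (-38, 18, 24).
Expanding along the first row: (13)(-1008) − (-5)(2256) + (19)(96) = 0.
Zero determinant ⇒ coplanar.

Yes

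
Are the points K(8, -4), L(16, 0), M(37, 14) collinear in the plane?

No

KL = (8, 4), KM = (29, 18).
det[KL; KM] = (8)(18) − (4)(29) = 28.
The determinant is nonzero, so they are not collinear.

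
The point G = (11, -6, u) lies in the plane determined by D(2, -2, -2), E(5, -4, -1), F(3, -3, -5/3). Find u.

The plane through D, E, F has equation (1/3)x − 1z = 8/3.
Substituting G: (-1)u + (11/3) = 8/3, so u = 1.

1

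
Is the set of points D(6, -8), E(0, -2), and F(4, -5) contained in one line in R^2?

No

DE = (-6, 6), DF = (-2, 3).
det[DE; DF] = (-6)(3) − (6)(-2) = -6.
The determinant is nonzero, so they are not collinear.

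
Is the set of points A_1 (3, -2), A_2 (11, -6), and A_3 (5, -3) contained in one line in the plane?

A_1A_2 = (8, -4), A_1A_3 = (2, -1).
Checking proportionality: A_1A_3 = 1/4·A_1A_2, so the vectors are parallel and the points are collinear.

Yes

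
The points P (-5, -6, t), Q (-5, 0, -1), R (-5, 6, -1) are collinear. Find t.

Direction QR = (0, 6, 0). From the y-coordinate of P, the parameter along the line is τ = (-6 − 0)/6 = -1.
Then t = (-1) + (-1)·(0) = -1.

-1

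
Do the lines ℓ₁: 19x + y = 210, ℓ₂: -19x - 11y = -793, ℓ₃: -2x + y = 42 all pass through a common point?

No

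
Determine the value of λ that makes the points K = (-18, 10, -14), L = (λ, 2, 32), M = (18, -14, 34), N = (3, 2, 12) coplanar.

21

Normal to plane KMN: n = (-240, 72, 216); plane equation n·P = 2016.
Requiring n·L = 2016: (-240)λ + (7056) = 2016.
So λ = 21.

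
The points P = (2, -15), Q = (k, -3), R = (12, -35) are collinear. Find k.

-4

Collinearity: (Q − P) must be parallel to (R − P) = (10, -20).
Cross-multiplying the components: (k − 2)·(-20) = (12)·(10).
Solving gives k = -4.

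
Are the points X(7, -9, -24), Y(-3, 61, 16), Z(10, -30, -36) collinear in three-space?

Yes

XY = (-10, 70, 40), XZ = (3, -21, -12).
Each component of XZ is -3/10 times the corresponding component of XY, so XZ = -3/10·XY and the points are collinear.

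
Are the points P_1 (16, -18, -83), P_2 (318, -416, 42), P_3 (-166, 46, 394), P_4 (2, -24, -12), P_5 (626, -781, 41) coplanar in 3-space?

Yes

The plane through P_1, P_2, P_3 has normal n = P_1P_2 × P_1P_3 = (-197846, -166804, -53108) and equation n·P = 4244900.
Checking the remaining points: n·P_4 = 4244900, n·P_5 = 4244900.
All equal 4244900, so all 5 points lie in one plane.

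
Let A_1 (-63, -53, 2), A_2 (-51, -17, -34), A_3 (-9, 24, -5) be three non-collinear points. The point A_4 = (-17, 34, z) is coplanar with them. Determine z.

The plane through A_1, A_2, A_3 has equation 2520x − 1860y − 1020z = -62220.
Substituting A_4: (-1020)z + (-106080) = -62220, so z = -43.

-43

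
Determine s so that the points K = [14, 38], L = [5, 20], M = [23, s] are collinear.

Collinearity: (M − K) must be parallel to (L − K) = (-9, -18).
Cross-multiplying the components: (s − 38)·(-9) = (9)·(-18).
Solving gives s = 56.

56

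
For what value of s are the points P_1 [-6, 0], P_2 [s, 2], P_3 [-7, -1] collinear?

-4

The three points are collinear iff det[P_1P_2; P_1P_3] = 0.
This determinant is linear in s: (-1)s + (-4) = 0, so s = -4.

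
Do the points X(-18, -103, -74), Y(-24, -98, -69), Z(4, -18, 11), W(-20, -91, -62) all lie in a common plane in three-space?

Yes

The four points are coplanar iff the 3×3 determinant with rows XY, XZ, XW is zero.
Rows: (-6, 5, 5), (22, 85, 85), (-2, 12, 12).
Expanding along the first row: (-6)(0) − (5)(434) + (5)(434) = 0.
Zero determinant ⇒ coplanar.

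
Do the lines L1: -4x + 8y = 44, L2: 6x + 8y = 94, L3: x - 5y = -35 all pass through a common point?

Yes

Intersecting L1 and L2: solving the 2×2 system gives (x, y) = (5, 8).
Substitute into L3: (1)(5) + (-5)(8) = -35.
This equals -35, so (5, 8) lies on all three lines and they are concurrent.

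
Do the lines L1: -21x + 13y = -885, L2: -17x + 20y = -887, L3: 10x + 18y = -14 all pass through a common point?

Yes

Intersecting L1 and L2: solving the 2×2 system gives (x, y) = (31, -18).
Substitute into L3: (10)(31) + (18)(-18) = -14.
This equals -14, so (31, -18) lies on all three lines and they are concurrent.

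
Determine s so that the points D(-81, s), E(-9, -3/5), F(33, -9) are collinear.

69/5

Collinearity: (D − E) must be parallel to (F − E) = (42, -42/5).
Cross-multiplying the components: (s − (-3/5))·(42) = (-72)·(-42/5).
Solving gives s = 69/5.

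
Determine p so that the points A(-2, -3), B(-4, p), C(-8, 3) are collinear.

-1

The three points are collinear iff det[AB; AC] = 0.
This determinant is linear in p: (6)p + (6) = 0, so p = -1.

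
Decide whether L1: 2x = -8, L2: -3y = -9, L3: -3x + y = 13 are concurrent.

Intersecting L1 and L2: solving the 2×2 system gives (x, y) = (-4, 3).
Substitute into L3: (-3)(-4) + (1)(3) = 15.
But L3 requires 13 ≠ 15, so the three lines have no common point.

No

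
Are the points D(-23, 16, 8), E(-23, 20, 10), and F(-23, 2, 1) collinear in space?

DE = (0, 4, 2), DF = (0, -14, -7).
DE × DF = (0, 0, 0).
The cross product vanishes, so the three points are collinear.

Yes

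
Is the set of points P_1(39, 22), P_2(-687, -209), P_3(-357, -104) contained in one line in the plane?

Yes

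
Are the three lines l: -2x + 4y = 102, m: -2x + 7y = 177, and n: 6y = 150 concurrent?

Yes

The three lines meet at one point iff the augmented coefficient matrix [aᵢ bᵢ cᵢ] has rank < 3, i.e. its determinant vanishes.
Here the determinant is 0.
It vanishes, so the lines are concurrent at (-1, 25).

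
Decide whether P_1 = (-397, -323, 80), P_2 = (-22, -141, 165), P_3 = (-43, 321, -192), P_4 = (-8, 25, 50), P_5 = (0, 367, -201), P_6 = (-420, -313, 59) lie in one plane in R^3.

The plane through P_1, P_2, P_3 has normal n = P_1P_2 × P_1P_3 = (-104244, 132090, 177072) and equation n·P = 12885558.
Checking the remaining points: n·P_4 = 12989802, n·P_5 = 12885558, n·P_6 = 12885558.
Since n·P_4 = 12989802 ≠ 12885558, P_4 is off the plane and the points are not all coplanar.

No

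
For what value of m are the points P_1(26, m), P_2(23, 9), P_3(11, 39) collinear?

3/2

The three points are collinear iff det[P_1P_2; P_1P_3] = 0.
This determinant is linear in m: (-12)m + (18) = 0, so m = 3/2.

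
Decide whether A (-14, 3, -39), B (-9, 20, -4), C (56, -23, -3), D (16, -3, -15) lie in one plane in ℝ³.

The four points are coplanar iff the 3×3 determinant with rows AB, AC, AD is zero.
Rows: (5, 17, 35), (70, -26, 36), (30, -6, 24).
Expanding along the first row: (5)(-408) − (17)(600) + (35)(360) = 360.
Nonzero ⇒ not coplanar.

No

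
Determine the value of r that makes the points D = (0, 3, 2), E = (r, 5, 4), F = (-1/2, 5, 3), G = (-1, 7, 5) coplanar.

-1/2

Normal to plane DFG: n = (2, 1/2, 0); plane equation n·P = 3/2.
Requiring n·E = 3/2: (2)r + (5/2) = 3/2.
So r = -1/2.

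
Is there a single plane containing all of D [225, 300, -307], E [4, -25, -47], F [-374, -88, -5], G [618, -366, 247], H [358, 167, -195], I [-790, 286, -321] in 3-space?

Yes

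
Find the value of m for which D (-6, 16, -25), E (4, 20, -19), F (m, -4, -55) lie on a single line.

-56

Direction DE = (10, 4, 6). From the y-coordinate of F, the parameter along the line is τ = (-4 − 16)/4 = -5.
Then m = (-6) + (-5)·(10) = -56.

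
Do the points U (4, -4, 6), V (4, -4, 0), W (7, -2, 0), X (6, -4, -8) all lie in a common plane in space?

With U as base: UV = (0, 0, -6), UW = (3, 2, -6), UX = (2, 0, -14).
UW × UX = (-28, 30, -4).
UV · (UW × UX) = 24.
Since 24 ≠ 0, the four points are not coplanar.

No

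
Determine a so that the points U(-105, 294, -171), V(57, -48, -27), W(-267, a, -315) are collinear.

Direction UV = (162, -342, 144). From the x-coordinate of W, the parameter along the line is τ = (-267 − (-105))/162 = -1.
Then a = 294 + (-1)·(-342) = 636.

636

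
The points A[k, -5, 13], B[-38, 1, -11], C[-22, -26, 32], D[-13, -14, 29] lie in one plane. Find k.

-20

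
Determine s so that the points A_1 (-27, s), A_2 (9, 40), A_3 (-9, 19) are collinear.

The three points are collinear iff det[A_1A_2; A_1A_3] = 0.
This determinant is linear in s: (-18)s + (-36) = 0, so s = -2.

-2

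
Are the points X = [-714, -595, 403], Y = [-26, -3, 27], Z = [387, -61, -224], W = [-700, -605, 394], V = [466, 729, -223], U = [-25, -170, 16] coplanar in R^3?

No

The plane through X, Y, Z has normal n = XY × XZ = (-170400, 17400, -284400) and equation n·P = -3300600.
Checking the remaining points: n·W = -3300600, n·V = -3300600, n·U = -3248400.
Since n·U = -3248400 ≠ -3300600, U is off the plane and the points are not all coplanar.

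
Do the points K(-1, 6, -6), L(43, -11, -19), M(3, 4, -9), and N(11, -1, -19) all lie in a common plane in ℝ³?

The four points are coplanar iff the 3×3 determinant with rows KL, KM, KN is zero.
Rows: (44, -17, -13), (4, -2, -3), (12, -7, -13).
Expanding along the first row: (44)(5) − (-17)(-16) + (-13)(-4) = 0.
Zero determinant ⇒ coplanar.

Yes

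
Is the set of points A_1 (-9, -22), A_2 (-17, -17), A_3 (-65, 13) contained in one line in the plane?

Yes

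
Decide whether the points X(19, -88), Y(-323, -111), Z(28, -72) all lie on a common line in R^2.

XY = (-342, -23), XZ = (9, 16).
If collinear, XZ would be a scalar multiple of XY. But (-342)·(16) ≠ (-23)·(9) (difference -5265), so they are not parallel; the points are not collinear.

No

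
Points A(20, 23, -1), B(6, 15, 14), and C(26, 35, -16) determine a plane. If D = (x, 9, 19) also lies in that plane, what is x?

8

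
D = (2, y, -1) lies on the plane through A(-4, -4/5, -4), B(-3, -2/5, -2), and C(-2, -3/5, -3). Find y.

Coplanarity requires AB · (AC × AD) = 0.
AB = (1, 2/5, 2), AC = (2, 1/5, 1); the triple product is linear in y with coefficient 3 and constant term 3/5.
Setting it to zero: y = -1/5.

-1/5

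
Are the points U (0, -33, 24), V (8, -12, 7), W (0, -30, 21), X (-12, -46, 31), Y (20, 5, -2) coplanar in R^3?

No

The plane through U, V, W has normal n = UV × UW = (-12, 24, 24) and equation n·P = -216.
Checking the remaining points: n·X = -216, n·Y = -168.
Since n·Y = -168 ≠ -216, Y is off the plane and the points are not all coplanar.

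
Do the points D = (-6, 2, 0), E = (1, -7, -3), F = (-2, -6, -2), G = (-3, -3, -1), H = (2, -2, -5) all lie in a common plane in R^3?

The plane through D, E, F has normal n = DE × DF = (-6, 2, -20) and equation n·P = 40.
Checking the remaining points: n·G = 32, n·H = 84.
Since n·G = 32 ≠ 40, G is off the plane and the points are not all coplanar.

No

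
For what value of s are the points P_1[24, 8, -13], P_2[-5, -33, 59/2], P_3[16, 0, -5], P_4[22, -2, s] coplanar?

-2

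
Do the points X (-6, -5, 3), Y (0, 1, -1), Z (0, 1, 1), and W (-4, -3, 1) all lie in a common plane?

Yes

A normal to the plane through X, Y, Z is n = XY × XZ = (12, -12, 0).
The plane has equation n·P = -12. For W: n·W = -12.
Equal, so W lies in the plane and all four are coplanar.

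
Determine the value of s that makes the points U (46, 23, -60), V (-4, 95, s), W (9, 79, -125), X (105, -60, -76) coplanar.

-78

Normal to plane UWX: n = (-6291, -4427, -233); plane equation n·P = -377227.
Requiring n·V = -377227: (-233)s + (-395401) = -377227.
So s = -78.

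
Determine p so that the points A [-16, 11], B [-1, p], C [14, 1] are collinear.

The three points are collinear iff det[AB; AC] = 0.
This determinant is linear in p: (-30)p + (180) = 0, so p = 6.

6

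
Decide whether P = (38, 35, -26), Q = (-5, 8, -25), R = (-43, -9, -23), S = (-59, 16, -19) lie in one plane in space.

No

A normal to the plane through P, Q, R is n = PQ × PR = (-37, 48, -295).
The plane has equation n·X = 7944. For S: n·S = 8556.
8556 ≠ 7944, so S is off the plane.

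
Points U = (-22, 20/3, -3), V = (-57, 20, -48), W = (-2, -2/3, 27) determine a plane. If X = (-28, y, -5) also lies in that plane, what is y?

A normal to the plane is n = UV × UW = (70, 150, -10).
X lies in the plane iff n · UX = 0.
This gives (150)y + (-1400) = 0, so y = 28/3.

28/3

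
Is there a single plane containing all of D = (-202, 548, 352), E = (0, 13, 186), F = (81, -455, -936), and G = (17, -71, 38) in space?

No

The four points are coplanar iff the 3×3 determinant with rows DE, DF, DG is zero.
Rows: (202, -535, -166), (283, -1003, -1288), (219, -619, -314).
Expanding along the first row: (202)(-482330) − (-535)(193210) + (-166)(44480) = -1446990.
Nonzero ⇒ not coplanar.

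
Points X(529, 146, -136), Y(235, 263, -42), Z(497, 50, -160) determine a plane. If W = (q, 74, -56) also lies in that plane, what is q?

1

A normal to the plane is n = XY × XZ = (6216, -10064, 31968).
W lies in the plane iff n · XW = 0.
This gives (6216)q + (-6216) = 0, so q = 1.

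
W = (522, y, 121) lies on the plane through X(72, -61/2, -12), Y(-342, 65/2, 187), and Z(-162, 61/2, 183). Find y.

A normal to the plane is n = XY × XZ = (146, 34164, -10512).
W lies in the plane iff n · XW = 0.
This gives (34164)y + (-290394) = 0, so y = 17/2.

17/2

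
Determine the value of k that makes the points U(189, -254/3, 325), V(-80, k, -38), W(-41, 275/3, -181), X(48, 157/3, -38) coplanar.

Normal to plane UWX: n = (5313, -12144, -6647); plane equation n·P = -127926.
Requiring n·V = -127926: (-12144)k + (-172454) = -127926.
So k = -11/3.

-11/3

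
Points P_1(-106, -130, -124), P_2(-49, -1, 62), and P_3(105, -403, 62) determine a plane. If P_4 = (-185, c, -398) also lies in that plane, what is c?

The plane through P_1, P_2, P_3 has equation 74772x + 28644y − 42780z = -6344832.
Substituting P_4: (28644)c + (3193620) = -6344832, so c = -333.

-333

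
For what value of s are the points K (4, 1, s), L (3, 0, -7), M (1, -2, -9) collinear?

-6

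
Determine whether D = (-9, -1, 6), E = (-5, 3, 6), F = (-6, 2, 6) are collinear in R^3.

DE = (4, 4, 0), DF = (3, 3, 0).
DE × DF = (0, 0, 0).
The cross product vanishes, so the three points are collinear.

Yes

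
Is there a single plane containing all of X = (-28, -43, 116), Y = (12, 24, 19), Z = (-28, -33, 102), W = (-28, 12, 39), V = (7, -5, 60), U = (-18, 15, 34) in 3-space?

The plane through X, Y, Z has normal n = XY × XZ = (32, 560, 400) and equation n·P = 21424.
Checking the remaining points: n·W = 21424, n·V = 21424, n·U = 21424.
All equal 21424, so all 6 points lie in one plane.

Yes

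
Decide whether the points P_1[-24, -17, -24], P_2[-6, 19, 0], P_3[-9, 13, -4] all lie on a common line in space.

Yes

P_1P_2 = (18, 36, 24), P_1P_3 = (15, 30, 20).
Each component of P_1P_3 is 5/6 times the corresponding component of P_1P_2, so P_1P_3 = 5/6·P_1P_2 and the points are collinear.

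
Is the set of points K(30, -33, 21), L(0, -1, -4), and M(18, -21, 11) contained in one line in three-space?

No

KL = (-30, 32, -25), KM = (-12, 12, -10).
Comparing components 2 and 3: (32)(-10) − (-25)(12) = -20 ≠ 0, so KL and KM are not parallel and the points are not collinear.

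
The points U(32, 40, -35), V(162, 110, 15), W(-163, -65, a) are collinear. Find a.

Direction UV = (130, 70, 50). From the x-coordinate of W, the parameter along the line is τ = (-163 − 32)/130 = -3/2.
Then a = (-35) + (-3/2)·(50) = -110.

-110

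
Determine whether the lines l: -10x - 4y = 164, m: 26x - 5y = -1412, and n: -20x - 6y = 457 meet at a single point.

Intersecting l and m: solving the 2×2 system gives (x, y) = (-42, 64).
Substitute into n: (-20)(-42) + (-6)(64) = 456.
But n requires 457 ≠ 456, so the three lines have no common point.

No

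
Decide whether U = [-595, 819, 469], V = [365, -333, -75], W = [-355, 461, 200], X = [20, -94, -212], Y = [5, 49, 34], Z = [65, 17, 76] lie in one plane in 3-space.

The plane through U, V, W has normal n = UV × UW = (115136, 127680, -67200) and equation n·P = 4547200.
Checking the remaining points: n·X = 4547200, n·Y = 4547200, n·Z = 4547200.
All equal 4547200, so all 6 points lie in one plane.

Yes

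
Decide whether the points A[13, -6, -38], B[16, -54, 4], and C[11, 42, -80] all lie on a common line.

No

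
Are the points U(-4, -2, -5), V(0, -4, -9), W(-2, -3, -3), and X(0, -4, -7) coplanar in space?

Yes

A normal to the plane through U, V, W is n = UV × UW = (-8, -16, 0).
The plane has equation n·P = 64. For X: n·X = 64.
Equal, so X lies in the plane and all four are coplanar.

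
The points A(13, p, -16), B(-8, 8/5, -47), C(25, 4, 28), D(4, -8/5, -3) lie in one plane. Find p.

36/5

The points are coplanar iff AB · (AC × AD) = 0.
Expanding, this is linear in p: (552)p + (-19872/5) = 0.
So p = 36/5.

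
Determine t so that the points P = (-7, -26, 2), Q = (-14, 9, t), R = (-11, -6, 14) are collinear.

23

Collinearity requires PQ × PR = 0; each component is linear in t.
The x-component gives (-20)t + (460) = 0, so t = 23.
The remaining components then also vanish.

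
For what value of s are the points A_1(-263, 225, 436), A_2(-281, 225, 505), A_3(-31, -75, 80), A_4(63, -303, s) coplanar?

125

The points are coplanar iff A_1A_2 · (A_1A_3 × A_1A_4) = 0.
Expanding, this is linear in s: (5400)s + (-675000) = 0.
So s = 125.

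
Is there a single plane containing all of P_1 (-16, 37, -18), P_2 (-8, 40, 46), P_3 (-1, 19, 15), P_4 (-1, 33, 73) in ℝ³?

The four points are coplanar iff the 3×3 determinant with rows P_1P_2, P_1P_3, P_1P_4 is zero.
Rows: (8, 3, 64), (15, -18, 33), (15, -4, 91).
Expanding along the first row: (8)(-1506) − (3)(870) + (64)(210) = -1218.
Nonzero ⇒ not coplanar.

No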